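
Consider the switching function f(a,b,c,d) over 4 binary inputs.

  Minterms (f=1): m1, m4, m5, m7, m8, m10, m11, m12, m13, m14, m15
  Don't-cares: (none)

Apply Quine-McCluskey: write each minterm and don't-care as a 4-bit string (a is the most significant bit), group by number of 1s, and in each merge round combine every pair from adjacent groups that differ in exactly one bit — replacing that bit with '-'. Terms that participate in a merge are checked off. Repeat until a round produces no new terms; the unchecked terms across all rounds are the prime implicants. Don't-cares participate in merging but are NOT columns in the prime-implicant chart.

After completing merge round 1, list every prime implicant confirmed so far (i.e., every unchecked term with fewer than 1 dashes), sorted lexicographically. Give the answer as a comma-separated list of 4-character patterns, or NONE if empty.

NONE

[col 0] 0001*, 0100*, 0101*, 0111*, 1000*, 1010*, 1011*, 1100*, 1101*, 1110*, 1111*
[col 1] -100*, -101*, -111*, 0-01, 01-1*, 010-*, 1-00*, 1-10*, 1-11*, 10-0*, 101-*, 11-0*, 11-1*, 110-*, 111-*
[col 2] -1-1, -10-, 1--0, 1-1-, 11--
Prime implicants: -1-1, -10-, 0-01, 1--0, 1-1-, 11--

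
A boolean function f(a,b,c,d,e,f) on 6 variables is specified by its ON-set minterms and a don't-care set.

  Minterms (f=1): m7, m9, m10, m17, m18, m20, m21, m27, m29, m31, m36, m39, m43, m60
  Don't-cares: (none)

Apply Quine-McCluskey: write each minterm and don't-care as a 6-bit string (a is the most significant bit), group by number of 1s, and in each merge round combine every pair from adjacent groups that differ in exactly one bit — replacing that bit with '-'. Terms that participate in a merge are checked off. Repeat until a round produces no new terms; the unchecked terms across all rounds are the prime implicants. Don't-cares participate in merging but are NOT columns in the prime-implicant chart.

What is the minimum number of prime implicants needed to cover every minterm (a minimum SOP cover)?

11

Round 0: 000111✓ 001001 001010 010001✓ 010010 010100✓ 010101✓ 011011✓ 011101✓ 011111✓ 100100 100111✓ 101011 111100
Round 1: -00111 01-101 010-01 01010- 011-11 0111-1
PIs = {-00111, 001001, 001010, 01-101, 010-01, 010010, 01010-, 011-11, 0111-1, 100100, 101011, 111100}
Coverage chart:
  m7: -00111 ←essential
  m9: 001001 ←essential
  m10: 001010 ←essential
  m17: 010-01 ←essential
  m18: 010010 ←essential
  m20: 01010- ←essential
  m21: 01-101,010-01,01010-
  m27: 011-11 ←essential
  m29: 01-101,0111-1
  m31: 011-11,0111-1
  m36: 100100 ←essential
  m39: -00111 ←essential
  m43: 101011 ←essential
  m60: 111100 ←essential
Essential: -00111, 001001, 001010, 010-01, 010010, 01010-, 011-11, 100100, 101011, 111100
Petrick residual → 01-101
Min cover (11 terms): b'c'def + a'b'cd'e'f + a'b'cd'ef' + a'bde'f + a'bc'e'f + a'bc'd'ef' + a'bc'de' + a'bcef + ab'c'de'f' + ab'cd'ef + abcde'f'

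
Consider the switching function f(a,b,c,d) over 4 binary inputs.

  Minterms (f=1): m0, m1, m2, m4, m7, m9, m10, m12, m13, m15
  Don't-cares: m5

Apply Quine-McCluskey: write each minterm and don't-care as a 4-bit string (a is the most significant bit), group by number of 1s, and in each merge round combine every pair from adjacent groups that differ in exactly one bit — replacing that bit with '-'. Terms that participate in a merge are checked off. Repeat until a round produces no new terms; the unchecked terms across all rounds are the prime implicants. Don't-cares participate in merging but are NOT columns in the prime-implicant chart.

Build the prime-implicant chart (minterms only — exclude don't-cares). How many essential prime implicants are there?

Round 0: 0000✓ 0001✓ 0010✓ 0100✓ 0101✓ 0111✓ 1001✓ 1010✓ 1100✓ 1101✓ 1111✓
Round 1: -001✓ -010 -100✓ -101✓ -111✓ 0-00✓ 0-01✓ 00-0 000-✓ 01-1✓ 010-✓ 1-01✓ 11-1✓ 110-✓
Round 2: --01 -1-1 -10- 0-0-
PIs = {--01, -010, -1-1, -10-, 0-0-, 00-0}
Coverage chart:
  m0: 0-0-,00-0
  m1: --01,0-0-
  m2: -010,00-0
  m4: -10-,0-0-
  m7: -1-1 ←essential
  m9: --01 ←essential
  m10: -010 ←essential
  m12: -10- ←essential
  m13: --01,-1-1,-10-
  m15: -1-1 ←essential
Essential: --01, -010, -1-1, -10-

4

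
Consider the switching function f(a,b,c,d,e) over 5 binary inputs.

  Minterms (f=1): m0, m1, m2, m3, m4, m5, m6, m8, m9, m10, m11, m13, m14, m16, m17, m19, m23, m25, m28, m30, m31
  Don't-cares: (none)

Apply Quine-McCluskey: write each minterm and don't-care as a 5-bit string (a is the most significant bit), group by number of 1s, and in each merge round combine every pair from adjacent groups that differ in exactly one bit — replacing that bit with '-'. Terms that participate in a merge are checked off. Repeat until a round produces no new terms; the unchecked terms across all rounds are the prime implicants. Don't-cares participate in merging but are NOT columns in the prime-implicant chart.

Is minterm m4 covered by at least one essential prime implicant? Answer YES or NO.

NO

[col 0] 00000*, 00001*, 00010*, 00011*, 00100*, 00101*, 00110*, 01000*, 01001*, 01010*, 01011*, 01101*, 01110*, 10000*, 10001*, 10011*, 10111*, 11001*, 11100*, 11110*, 11111*
[col 1] -0000*, -0001*, -0011*, -1001*, -1110, 0-000*, 0-001*, 0-010*, 0-011*, 0-101*, 0-110*, 00-00*, 00-01*, 00-10*, 000-0*, 000-1*, 0000-*, 0001-*, 001-0*, 0010-*, 01-01*, 01-10*, 010-0*, 010-1*, 0100-*, 0101-*, 1-001*, 1-111, 10-11, 100-1*, 1000-*, 111-0, 1111-
[col 2] --001, -00-1, -000-, 0--01, 0--10, 0-0-0*, 0-0-1*, 0-00-*, 0-01-*, 00--0, 00-0-, 000--*, 010--*
[col 3] 0-0--
Prime implicants: --001, -00-1, -000-, -1110, 0--01, 0--10, 0-0--, 00--0, 00-0-, 1-111, 10-11, 111-0, 1111-
PI chart (minterm → PIs covering it):
  0 | -000-,0-0--,00--0,00-0-
  1 | --001,-00-1,-000-,0--01,0-0--,00-0-
  2 | 0--10,0-0--,00--0
  3 | -00-1,0-0--
  4 | 00--0,00-0-
  5 | 0--01,00-0-
  6 | 0--10,00--0
  8 | 0-0--  (sole → essential)
  9 | --001,0--01,0-0--
  10 | 0--10,0-0--
  11 | 0-0--  (sole → essential)
  13 | 0--01  (sole → essential)
  14 | -1110,0--10
  16 | -000-  (sole → essential)
  17 | --001,-00-1,-000-
  19 | -00-1,10-11
  23 | 1-111,10-11
  25 | --001  (sole → essential)
  28 | 111-0  (sole → essential)
  30 | -1110,111-0,1111-
  31 | 1-111,1111-
Essential prime implicants: --001, -000-, 0--01, 0-0--, 111-0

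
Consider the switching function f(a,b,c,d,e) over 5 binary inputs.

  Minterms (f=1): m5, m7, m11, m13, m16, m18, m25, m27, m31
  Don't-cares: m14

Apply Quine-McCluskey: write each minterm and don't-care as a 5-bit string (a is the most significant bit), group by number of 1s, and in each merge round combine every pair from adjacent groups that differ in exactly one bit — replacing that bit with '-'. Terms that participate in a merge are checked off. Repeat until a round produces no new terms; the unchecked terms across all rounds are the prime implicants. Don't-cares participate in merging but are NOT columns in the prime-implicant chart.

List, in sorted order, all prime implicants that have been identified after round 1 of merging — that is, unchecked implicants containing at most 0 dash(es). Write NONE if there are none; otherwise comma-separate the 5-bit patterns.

[col 0] 00101*, 00111*, 01011*, 01101*, 01110, 10000*, 10010*, 11001*, 11011*, 11111*
[col 1] -1011, 0-101, 001-1, 100-0, 11-11, 110-1
Prime implicants: -1011, 0-101, 001-1, 01110, 100-0, 11-11, 110-1

01110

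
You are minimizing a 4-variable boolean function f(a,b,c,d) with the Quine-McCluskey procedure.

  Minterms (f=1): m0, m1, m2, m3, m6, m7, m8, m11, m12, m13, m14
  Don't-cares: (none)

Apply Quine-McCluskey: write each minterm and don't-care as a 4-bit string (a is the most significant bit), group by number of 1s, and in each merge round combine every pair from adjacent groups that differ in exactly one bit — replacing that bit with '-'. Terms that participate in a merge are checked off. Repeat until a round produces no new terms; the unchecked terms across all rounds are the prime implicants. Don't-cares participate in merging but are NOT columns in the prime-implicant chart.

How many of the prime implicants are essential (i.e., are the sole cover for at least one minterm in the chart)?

4

size-2^0 implicants → 0000(✓)  0001(✓)  0010(✓)  0011(✓)  0110(✓)  0111(✓)  1000(✓)  1011(✓)  1100(✓)  1101(✓)  1110(✓)
size-2^1 implicants → -000  -011  -110  0-10(✓)  0-11(✓)  00-0(✓)  00-1(✓)  000-(✓)  001-(✓)  011-(✓)  1-00  11-0  110-
size-2^2 implicants → 0-1-  00--
Unchecked terms (primes): -000, -011, -110, 0-1-, 00--, 1-00, 11-0, 110-
Minterm coverage:
  m0 ⊆ -000,00--
  m1 ⊆ 00-- [E]
  m2 ⊆ 0-1-,00--
  m3 ⊆ -011,0-1-,00--
  m6 ⊆ -110,0-1-
  m7 ⊆ 0-1- [E]
  m8 ⊆ -000,1-00
  m11 ⊆ -011 [E]
  m12 ⊆ 1-00,11-0,110-
  m13 ⊆ 110- [E]
  m14 ⊆ -110,11-0
E = {-011, 0-1-, 00--, 110-}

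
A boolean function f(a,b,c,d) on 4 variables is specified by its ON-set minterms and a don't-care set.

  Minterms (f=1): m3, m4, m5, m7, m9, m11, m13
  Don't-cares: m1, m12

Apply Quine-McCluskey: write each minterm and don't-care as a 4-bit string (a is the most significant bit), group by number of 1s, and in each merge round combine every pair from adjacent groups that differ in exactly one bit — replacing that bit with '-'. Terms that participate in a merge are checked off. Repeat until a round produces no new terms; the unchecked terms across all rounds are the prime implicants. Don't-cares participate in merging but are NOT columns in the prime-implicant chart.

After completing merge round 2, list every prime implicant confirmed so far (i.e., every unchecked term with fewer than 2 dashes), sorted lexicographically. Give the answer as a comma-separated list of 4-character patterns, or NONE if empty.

NONE

Round 0: 0001✓ 0011✓ 0100✓ 0101✓ 0111✓ 1001✓ 1011✓ 1100✓ 1101✓
Round 1: -001✓ -011✓ -100✓ -101✓ 0-01✓ 0-11✓ 00-1✓ 01-1✓ 010-✓ 1-01✓ 10-1✓ 110-✓
Round 2: --01 -0-1 -10- 0--1
PIs = {--01, -0-1, -10-, 0--1}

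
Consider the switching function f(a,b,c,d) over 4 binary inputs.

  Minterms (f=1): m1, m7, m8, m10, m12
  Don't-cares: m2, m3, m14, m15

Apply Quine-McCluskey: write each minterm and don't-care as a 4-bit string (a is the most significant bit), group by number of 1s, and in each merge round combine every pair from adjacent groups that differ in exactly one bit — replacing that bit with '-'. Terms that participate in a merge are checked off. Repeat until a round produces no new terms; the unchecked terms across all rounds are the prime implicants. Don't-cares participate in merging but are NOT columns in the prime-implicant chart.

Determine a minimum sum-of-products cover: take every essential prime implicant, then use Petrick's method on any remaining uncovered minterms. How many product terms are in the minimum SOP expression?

3

[col 0] 0001*, 0010*, 0011*, 0111*, 1000*, 1010*, 1100*, 1110*, 1111*
[col 1] -010, -111, 0-11, 00-1, 001-, 1-00*, 1-10*, 10-0*, 11-0*, 111-
[col 2] 1--0
Prime implicants: -010, -111, 0-11, 00-1, 001-, 1--0, 111-
PI chart (minterm → PIs covering it):
  1 | 00-1  (sole → essential)
  7 | -111,0-11
  8 | 1--0  (sole → essential)
  10 | -010,1--0
  12 | 1--0  (sole → essential)
Essential prime implicants: 00-1, 1--0
Petrick residual → -111
Minimum SOP uses 3 PIs: bcd + a'b'd + ad'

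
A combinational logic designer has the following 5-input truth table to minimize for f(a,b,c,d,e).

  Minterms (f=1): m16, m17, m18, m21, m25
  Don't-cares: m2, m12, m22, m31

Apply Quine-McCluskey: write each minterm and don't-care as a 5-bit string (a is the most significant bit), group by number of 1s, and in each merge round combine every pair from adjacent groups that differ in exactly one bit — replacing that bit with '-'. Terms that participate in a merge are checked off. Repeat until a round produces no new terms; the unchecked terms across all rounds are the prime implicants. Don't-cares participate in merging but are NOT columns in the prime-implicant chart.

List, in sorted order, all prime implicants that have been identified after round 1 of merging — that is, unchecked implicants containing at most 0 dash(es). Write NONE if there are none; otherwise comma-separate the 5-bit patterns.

[col 0] 00010*, 01100, 10000*, 10001*, 10010*, 10101*, 10110*, 11001*, 11111
[col 1] -0010, 1-001, 10-01, 10-10, 100-0, 1000-
Prime implicants: -0010, 01100, 1-001, 10-01, 10-10, 100-0, 1000-, 11111

01100, 11111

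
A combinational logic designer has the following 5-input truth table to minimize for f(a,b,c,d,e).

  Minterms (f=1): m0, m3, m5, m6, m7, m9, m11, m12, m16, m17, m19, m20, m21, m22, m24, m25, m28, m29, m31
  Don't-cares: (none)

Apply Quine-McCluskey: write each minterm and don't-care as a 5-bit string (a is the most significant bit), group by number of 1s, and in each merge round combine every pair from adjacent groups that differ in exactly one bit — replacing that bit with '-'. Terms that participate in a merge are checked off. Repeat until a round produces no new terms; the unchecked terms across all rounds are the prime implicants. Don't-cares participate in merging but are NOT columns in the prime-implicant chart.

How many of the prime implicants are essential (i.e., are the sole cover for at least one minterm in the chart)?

Round 0: 00000✓ 00011✓ 00101✓ 00110✓ 00111✓ 01001✓ 01011✓ 01100✓ 10000✓ 10001✓ 10011✓ 10100✓ 10101✓ 10110✓ 11000✓ 11001✓ 11100✓ 11101✓ 11111✓
Round 1: -0000 -0011 -0101 -0110 -1001 -1100 0-011 00-11 001-1 0011- 010-1 1-000✓ 1-001✓ 1-100✓ 1-101✓ 10-00✓ 10-01✓ 100-1 1000-✓ 101-0 1010-✓ 11-00✓ 11-01✓ 1100-✓ 111-1 1110-✓
Round 2: 1--00✓ 1--01✓ 1-00-✓ 1-10-✓ 10-0-✓ 11-0-✓
Round 3: 1--0-
PIs = {-0000, -0011, -0101, -0110, -1001, -1100, 0-011, 00-11, 001-1, 0011-, 010-1, 1--0-, 100-1, 101-0, 111-1}
Coverage chart:
  m0: -0000 ←essential
  m3: -0011,0-011,00-11
  m5: -0101,001-1
  m6: -0110,0011-
  m7: 00-11,001-1,0011-
  m9: -1001,010-1
  m11: 0-011,010-1
  m12: -1100 ←essential
  m16: -0000,1--0-
  m17: 1--0-,100-1
  m19: -0011,100-1
  m20: 1--0-,101-0
  m21: -0101,1--0-
  m22: -0110,101-0
  m24: 1--0- ←essential
  m25: -1001,1--0-
  m28: -1100,1--0-
  m29: 1--0-,111-1
  m31: 111-1 ←essential
Essential: -0000, -1100, 1--0-, 111-1

4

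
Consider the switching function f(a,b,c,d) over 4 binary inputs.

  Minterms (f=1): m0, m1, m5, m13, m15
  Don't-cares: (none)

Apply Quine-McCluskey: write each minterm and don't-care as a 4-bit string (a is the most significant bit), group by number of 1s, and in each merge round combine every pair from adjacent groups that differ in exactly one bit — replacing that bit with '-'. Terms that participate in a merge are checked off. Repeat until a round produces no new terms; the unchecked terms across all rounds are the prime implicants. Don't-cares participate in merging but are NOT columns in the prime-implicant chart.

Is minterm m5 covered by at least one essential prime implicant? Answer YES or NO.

[col 0] 0000*, 0001*, 0101*, 1101*, 1111*
[col 1] -101, 0-01, 000-, 11-1
Prime implicants: -101, 0-01, 000-, 11-1
PI chart (minterm → PIs covering it):
  0 | 000-  (sole → essential)
  1 | 0-01,000-
  5 | -101,0-01
  13 | -101,11-1
  15 | 11-1  (sole → essential)
Essential prime implicants: 000-, 11-1

NO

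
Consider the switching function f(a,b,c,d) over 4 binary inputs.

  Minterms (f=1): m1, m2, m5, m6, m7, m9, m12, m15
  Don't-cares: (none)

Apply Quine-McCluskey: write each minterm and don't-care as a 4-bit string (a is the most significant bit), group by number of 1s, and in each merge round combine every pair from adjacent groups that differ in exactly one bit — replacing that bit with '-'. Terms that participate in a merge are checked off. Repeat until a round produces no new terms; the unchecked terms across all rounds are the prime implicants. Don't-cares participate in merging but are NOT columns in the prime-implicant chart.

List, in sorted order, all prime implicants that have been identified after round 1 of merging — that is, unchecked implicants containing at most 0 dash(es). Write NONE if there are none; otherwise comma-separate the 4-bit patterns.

1100

[col 0] 0001*, 0010*, 0101*, 0110*, 0111*, 1001*, 1100, 1111*
[col 1] -001, -111, 0-01, 0-10, 01-1, 011-
Prime implicants: -001, -111, 0-01, 0-10, 01-1, 011-, 1100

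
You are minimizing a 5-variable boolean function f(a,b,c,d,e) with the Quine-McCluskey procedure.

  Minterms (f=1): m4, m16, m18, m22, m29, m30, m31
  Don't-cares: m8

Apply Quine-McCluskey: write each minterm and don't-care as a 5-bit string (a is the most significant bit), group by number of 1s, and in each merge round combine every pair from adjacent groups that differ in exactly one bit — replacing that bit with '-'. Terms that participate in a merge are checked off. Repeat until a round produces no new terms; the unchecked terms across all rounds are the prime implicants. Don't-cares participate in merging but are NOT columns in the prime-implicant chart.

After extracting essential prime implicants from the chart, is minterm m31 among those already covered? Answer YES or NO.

YES

Round 0: 00100 01000 10000✓ 10010✓ 10110✓ 11101✓ 11110✓ 11111✓
Round 1: 1-110 10-10 100-0 111-1 1111-
PIs = {00100, 01000, 1-110, 10-10, 100-0, 111-1, 1111-}
Coverage chart:
  m4: 00100 ←essential
  m16: 100-0 ←essential
  m18: 10-10,100-0
  m22: 1-110,10-10
  m29: 111-1 ←essential
  m30: 1-110,1111-
  m31: 111-1,1111-
Essential: 00100, 100-0, 111-1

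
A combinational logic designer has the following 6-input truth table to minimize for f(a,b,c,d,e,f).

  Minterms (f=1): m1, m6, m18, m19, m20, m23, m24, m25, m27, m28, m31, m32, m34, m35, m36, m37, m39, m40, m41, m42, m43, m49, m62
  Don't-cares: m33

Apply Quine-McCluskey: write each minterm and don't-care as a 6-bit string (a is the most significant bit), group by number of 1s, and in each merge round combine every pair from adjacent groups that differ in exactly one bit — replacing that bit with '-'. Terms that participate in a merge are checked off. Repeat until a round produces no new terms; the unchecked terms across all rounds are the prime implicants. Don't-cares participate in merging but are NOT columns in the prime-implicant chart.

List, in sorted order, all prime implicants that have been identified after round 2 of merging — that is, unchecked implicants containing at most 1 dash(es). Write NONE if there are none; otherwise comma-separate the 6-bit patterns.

Round 0: 000001✓ 000110 010010✓ 010011✓ 010100✓ 010111✓ 011000✓ 011001✓ 011011✓ 011100✓ 011111✓ 100000✓ 100001✓ 100010✓ 100011✓ 100100✓ 100101✓ 100111✓ 101000✓ 101001✓ 101010✓ 101011✓ 110001✓ 111110
Round 1: -00001 01-011✓ 01-100 01-111✓ 010-11✓ 01001- 011-00 011-11✓ 0110-1 01100- 1-0001 10-000✓ 10-001✓ 10-010✓ 10-011✓ 100-00✓ 100-01✓ 100-11✓ 1000-0✓ 1000-1✓ 10000-✓ 10001-✓ 1001-1✓ 10010-✓ 1010-0✓ 1010-1✓ 10100-✓ 10101-✓
Round 2: 01--11 10-0-0✓ 10-0-1✓ 10-00-✓ 10-01-✓ 100--1 100-0- 1000--✓ 1010--✓
Round 3: 10-0--
PIs = {-00001, 000110, 01--11, 01-100, 01001-, 011-00, 0110-1, 01100-, 1-0001, 10-0--, 100--1, 100-0-, 111110}

-00001, 000110, 01-100, 01001-, 011-00, 0110-1, 01100-, 1-0001, 111110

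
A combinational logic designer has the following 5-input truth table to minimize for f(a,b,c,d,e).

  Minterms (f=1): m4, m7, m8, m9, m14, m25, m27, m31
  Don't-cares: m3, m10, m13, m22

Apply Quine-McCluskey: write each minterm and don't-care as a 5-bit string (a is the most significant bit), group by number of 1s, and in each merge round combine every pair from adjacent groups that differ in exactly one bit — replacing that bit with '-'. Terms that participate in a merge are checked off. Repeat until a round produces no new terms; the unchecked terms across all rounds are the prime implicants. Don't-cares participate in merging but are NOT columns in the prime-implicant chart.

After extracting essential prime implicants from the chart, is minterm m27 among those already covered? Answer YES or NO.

Round 0: 00011✓ 00100 00111✓ 01000✓ 01001✓ 01010✓ 01101✓ 01110✓ 10110 11001✓ 11011✓ 11111✓
Round 1: -1001 00-11 01-01 01-10 010-0 0100- 11-11 110-1
PIs = {-1001, 00-11, 00100, 01-01, 01-10, 010-0, 0100-, 10110, 11-11, 110-1}
Coverage chart:
  m4: 00100 ←essential
  m7: 00-11 ←essential
  m8: 010-0,0100-
  m9: -1001,01-01,0100-
  m14: 01-10 ←essential
  m25: -1001,110-1
  m27: 11-11,110-1
  m31: 11-11 ←essential
Essential: 00-11, 00100, 01-10, 11-11

YES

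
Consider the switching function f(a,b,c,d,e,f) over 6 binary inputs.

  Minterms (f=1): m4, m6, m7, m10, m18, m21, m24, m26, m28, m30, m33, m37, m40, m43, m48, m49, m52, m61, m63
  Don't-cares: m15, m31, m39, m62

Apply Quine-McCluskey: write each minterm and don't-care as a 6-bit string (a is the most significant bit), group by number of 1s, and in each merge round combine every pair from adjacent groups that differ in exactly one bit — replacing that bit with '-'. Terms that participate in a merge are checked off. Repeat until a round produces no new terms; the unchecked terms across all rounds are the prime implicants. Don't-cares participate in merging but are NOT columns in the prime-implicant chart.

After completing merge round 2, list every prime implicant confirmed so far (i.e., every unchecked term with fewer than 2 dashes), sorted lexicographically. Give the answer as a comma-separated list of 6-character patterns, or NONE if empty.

-00111, 0-1010, 0-1111, 00-111, 0001-0, 00011-, 01-010, 010101, 1-0001, 100-01, 1001-1, 101000, 101011, 110-00, 11000-, 1111-1

[col 0] 000100*, 000110*, 000111*, 001010*, 001111*, 010010*, 010101, 011000*, 011010*, 011100*, 011110*, 011111*, 100001*, 100101*, 100111*, 101000, 101011, 110000*, 110001*, 110100*, 111101*, 111110*, 111111*
[col 1] -00111, -11110*, -11111*, 0-1010, 0-1111, 00-111, 0001-0, 00011-, 01-010, 011-00*, 011-10*, 0110-0*, 0111-0*, 01111-*, 1-0001, 100-01, 1001-1, 110-00, 11000-, 1111-1, 11111-*
[col 2] -1111-, 011--0
Prime implicants: -00111, -1111-, 0-1010, 0-1111, 00-111, 0001-0, 00011-, 01-010, 010101, 011--0, 1-0001, 100-01, 1001-1, 101000, 101011, 110-00, 11000-, 1111-1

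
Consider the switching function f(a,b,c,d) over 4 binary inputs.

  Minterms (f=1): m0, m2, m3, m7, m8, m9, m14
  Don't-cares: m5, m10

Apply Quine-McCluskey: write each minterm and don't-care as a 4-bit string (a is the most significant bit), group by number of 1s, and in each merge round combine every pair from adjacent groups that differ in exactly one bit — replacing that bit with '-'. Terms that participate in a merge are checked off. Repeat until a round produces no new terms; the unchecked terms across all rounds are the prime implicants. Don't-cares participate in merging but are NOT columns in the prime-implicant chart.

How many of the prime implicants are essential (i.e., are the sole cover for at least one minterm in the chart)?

Round 0: 0000✓ 0010✓ 0011✓ 0101✓ 0111✓ 1000✓ 1001✓ 1010✓ 1110✓
Round 1: -000✓ -010✓ 0-11 00-0✓ 001- 01-1 1-10 10-0✓ 100-
Round 2: -0-0
PIs = {-0-0, 0-11, 001-, 01-1, 1-10, 100-}
Coverage chart:
  m0: -0-0 ←essential
  m2: -0-0,001-
  m3: 0-11,001-
  m7: 0-11,01-1
  m8: -0-0,100-
  m9: 100- ←essential
  m14: 1-10 ←essential
Essential: -0-0, 1-10, 100-

3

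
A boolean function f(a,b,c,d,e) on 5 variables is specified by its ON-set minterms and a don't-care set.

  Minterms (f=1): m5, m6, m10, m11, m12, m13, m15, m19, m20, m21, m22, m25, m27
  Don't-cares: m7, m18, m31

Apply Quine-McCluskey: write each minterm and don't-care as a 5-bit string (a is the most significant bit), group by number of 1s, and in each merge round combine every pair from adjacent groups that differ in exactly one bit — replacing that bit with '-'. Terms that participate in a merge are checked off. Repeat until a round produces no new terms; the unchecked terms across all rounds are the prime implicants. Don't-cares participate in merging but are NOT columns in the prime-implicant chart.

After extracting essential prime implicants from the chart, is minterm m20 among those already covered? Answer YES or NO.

NO

size-2^0 implicants → 00101(✓)  00110(✓)  00111(✓)  01010(✓)  01011(✓)  01100(✓)  01101(✓)  01111(✓)  10010(✓)  10011(✓)  10100(✓)  10101(✓)  10110(✓)  11001(✓)  11011(✓)  11111(✓)
size-2^1 implicants → -0101  -0110  -1011(✓)  -1111(✓)  0-101(✓)  0-111(✓)  001-1(✓)  0011-  01-11(✓)  0101-  011-1(✓)  0110-  1-011  10-10  1001-  101-0  1010-  11-11(✓)  110-1
size-2^2 implicants → -1-11  0-1-1
Unchecked terms (primes): -0101, -0110, -1-11, 0-1-1, 0011-, 0101-, 0110-, 1-011, 10-10, 1001-, 101-0, 1010-, 110-1
Minterm coverage:
  m5 ⊆ -0101,0-1-1
  m6 ⊆ -0110,0011-
  m10 ⊆ 0101- [E]
  m11 ⊆ -1-11,0101-
  m12 ⊆ 0110- [E]
  m13 ⊆ 0-1-1,0110-
  m15 ⊆ -1-11,0-1-1
  m19 ⊆ 1-011,1001-
  m20 ⊆ 101-0,1010-
  m21 ⊆ -0101,1010-
  m22 ⊆ -0110,10-10,101-0
  m25 ⊆ 110-1 [E]
  m27 ⊆ -1-11,1-011,110-1
E = {0101-, 0110-, 110-1}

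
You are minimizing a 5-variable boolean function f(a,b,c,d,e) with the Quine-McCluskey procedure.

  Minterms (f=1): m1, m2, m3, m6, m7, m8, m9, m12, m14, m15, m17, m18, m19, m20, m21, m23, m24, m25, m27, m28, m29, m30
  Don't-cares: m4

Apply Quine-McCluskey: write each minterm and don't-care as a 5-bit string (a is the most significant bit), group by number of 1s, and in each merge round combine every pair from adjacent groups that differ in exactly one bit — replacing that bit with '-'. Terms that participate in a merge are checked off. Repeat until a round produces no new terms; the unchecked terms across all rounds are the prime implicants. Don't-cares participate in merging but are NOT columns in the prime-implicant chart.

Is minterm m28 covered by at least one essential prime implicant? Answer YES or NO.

Round 0: 00001✓ 00010✓ 00011✓ 00100✓ 00110✓ 00111✓ 01000✓ 01001✓ 01100✓ 01110✓ 01111✓ 10001✓ 10010✓ 10011✓ 10100✓ 10101✓ 10111✓ 11000✓ 11001✓ 11011✓ 11100✓ 11101✓ 11110✓
Round 1: -0001✓ -0010✓ -0011✓ -0100✓ -0111✓ -1000✓ -1001✓ -1100✓ -1110✓ 0-001✓ 0-100✓ 0-110✓ 0-111✓ 00-10✓ 00-11✓ 000-1✓ 0001-✓ 001-0✓ 0011-✓ 01-00✓ 0100-✓ 011-0✓ 0111-✓ 1-001✓ 1-011✓ 1-100✓ 1-101✓ 10-01✓ 10-11✓ 100-1✓ 1001-✓ 101-1✓ 1010-✓ 11-00✓ 11-01✓ 110-1✓ 1100-✓ 111-0✓ 1110-✓
Round 2: --001 --100 -0-11 -00-1 -001- -1-00 -100- -11-0 0-1-0 0-11- 00-1- 1--01 1-0-1 1-10- 10--1 11-0-
PIs = {--001, --100, -0-11, -00-1, -001-, -1-00, -100-, -11-0, 0-1-0, 0-11-, 00-1-, 1--01, 1-0-1, 1-10-, 10--1, 11-0-}
Coverage chart:
  m1: --001,-00-1
  m2: -001-,00-1-
  m3: -0-11,-00-1,-001-,00-1-
  m6: 0-1-0,0-11-,00-1-
  m7: -0-11,0-11-,00-1-
  m8: -1-00,-100-
  m9: --001,-100-
  m12: --100,-1-00,-11-0,0-1-0
  m14: -11-0,0-1-0,0-11-
  m15: 0-11- ←essential
  m17: --001,-00-1,1--01,1-0-1,10--1
  m18: -001- ←essential
  m19: -0-11,-00-1,-001-,1-0-1,10--1
  m20: --100,1-10-
  m21: 1--01,1-10-,10--1
  m23: -0-11,10--1
  m24: -1-00,-100-,11-0-
  m25: --001,-100-,1--01,1-0-1,11-0-
  m27: 1-0-1 ←essential
  m28: --100,-1-00,-11-0,1-10-,11-0-
  m29: 1--01,1-10-,11-0-
  m30: -11-0 ←essential
Essential: -001-, -11-0, 0-11-, 1-0-1

YES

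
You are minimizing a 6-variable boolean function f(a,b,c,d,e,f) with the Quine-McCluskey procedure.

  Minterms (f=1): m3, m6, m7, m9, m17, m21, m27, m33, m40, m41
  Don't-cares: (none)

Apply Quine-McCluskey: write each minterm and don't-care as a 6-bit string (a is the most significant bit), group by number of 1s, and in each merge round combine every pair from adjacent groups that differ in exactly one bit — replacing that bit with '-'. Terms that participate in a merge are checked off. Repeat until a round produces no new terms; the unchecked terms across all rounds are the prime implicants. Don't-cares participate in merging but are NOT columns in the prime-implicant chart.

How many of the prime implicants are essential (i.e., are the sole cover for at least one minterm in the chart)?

[col 0] 000011*, 000110*, 000111*, 001001*, 010001*, 010101*, 011011, 100001*, 101000*, 101001*
[col 1] -01001, 000-11, 00011-, 010-01, 10-001, 10100-
Prime implicants: -01001, 000-11, 00011-, 010-01, 011011, 10-001, 10100-
PI chart (minterm → PIs covering it):
  3 | 000-11  (sole → essential)
  6 | 00011-  (sole → essential)
  7 | 000-11,00011-
  9 | -01001  (sole → essential)
  17 | 010-01  (sole → essential)
  21 | 010-01  (sole → essential)
  27 | 011011  (sole → essential)
  33 | 10-001  (sole → essential)
  40 | 10100-  (sole → essential)
  41 | -01001,10-001,10100-
Essential prime implicants: -01001, 000-11, 00011-, 010-01, 011011, 10-001, 10100-

7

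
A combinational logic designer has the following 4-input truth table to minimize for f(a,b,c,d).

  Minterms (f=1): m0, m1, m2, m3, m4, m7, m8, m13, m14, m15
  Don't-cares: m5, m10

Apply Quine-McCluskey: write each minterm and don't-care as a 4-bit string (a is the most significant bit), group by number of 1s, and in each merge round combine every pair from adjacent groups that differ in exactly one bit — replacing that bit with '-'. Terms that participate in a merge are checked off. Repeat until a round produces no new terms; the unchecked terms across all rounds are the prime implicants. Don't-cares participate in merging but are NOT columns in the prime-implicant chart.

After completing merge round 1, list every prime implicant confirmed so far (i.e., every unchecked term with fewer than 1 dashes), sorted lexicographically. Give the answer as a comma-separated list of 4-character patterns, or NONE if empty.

[col 0] 0000*, 0001*, 0010*, 0011*, 0100*, 0101*, 0111*, 1000*, 1010*, 1101*, 1110*, 1111*
[col 1] -000*, -010*, -101*, -111*, 0-00*, 0-01*, 0-11*, 00-0*, 00-1*, 000-*, 001-*, 01-1*, 010-*, 1-10, 10-0*, 11-1*, 111-
[col 2] -0-0, -1-1, 0--1, 0-0-, 00--
Prime implicants: -0-0, -1-1, 0--1, 0-0-, 00--, 1-10, 111-

NONE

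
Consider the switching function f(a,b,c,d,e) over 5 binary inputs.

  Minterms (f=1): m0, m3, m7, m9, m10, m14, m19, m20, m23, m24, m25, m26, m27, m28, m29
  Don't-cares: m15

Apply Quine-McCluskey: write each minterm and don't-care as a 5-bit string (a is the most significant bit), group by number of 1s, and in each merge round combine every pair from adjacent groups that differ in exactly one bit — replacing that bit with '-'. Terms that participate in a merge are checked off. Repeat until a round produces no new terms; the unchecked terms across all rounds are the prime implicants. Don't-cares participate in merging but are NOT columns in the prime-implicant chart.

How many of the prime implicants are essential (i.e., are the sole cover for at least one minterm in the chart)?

5

Round 0: 00000 00011✓ 00111✓ 01001✓ 01010✓ 01110✓ 01111✓ 10011✓ 10100✓ 10111✓ 11000✓ 11001✓ 11010✓ 11011✓ 11100✓ 11101✓
Round 1: -0011✓ -0111✓ -1001 -1010 0-111 00-11✓ 01-10 0111- 1-011 1-100 10-11✓ 11-00✓ 11-01✓ 110-0✓ 110-1✓ 1100-✓ 1101-✓ 1110-✓
Round 2: -0-11 11-0- 110--
PIs = {-0-11, -1001, -1010, 0-111, 00000, 01-10, 0111-, 1-011, 1-100, 11-0-, 110--}
Coverage chart:
  m0: 00000 ←essential
  m3: -0-11 ←essential
  m7: -0-11,0-111
  m9: -1001 ←essential
  m10: -1010,01-10
  m14: 01-10,0111-
  m19: -0-11,1-011
  m20: 1-100 ←essential
  m23: -0-11 ←essential
  m24: 11-0-,110--
  m25: -1001,11-0-,110--
  m26: -1010,110--
  m27: 1-011,110--
  m28: 1-100,11-0-
  m29: 11-0- ←essential
Essential: -0-11, -1001, 00000, 1-100, 11-0-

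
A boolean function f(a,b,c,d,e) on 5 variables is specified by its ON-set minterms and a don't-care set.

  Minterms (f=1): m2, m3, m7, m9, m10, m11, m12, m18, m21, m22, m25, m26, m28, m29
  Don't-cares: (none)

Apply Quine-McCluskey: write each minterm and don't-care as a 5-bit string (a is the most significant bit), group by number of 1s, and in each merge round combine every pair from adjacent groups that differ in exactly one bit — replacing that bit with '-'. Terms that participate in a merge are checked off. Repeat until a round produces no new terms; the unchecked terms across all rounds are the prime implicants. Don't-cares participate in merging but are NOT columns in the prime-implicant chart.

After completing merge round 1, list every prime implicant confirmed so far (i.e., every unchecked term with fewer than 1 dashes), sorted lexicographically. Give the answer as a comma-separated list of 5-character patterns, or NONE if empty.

NONE

Round 0: 00010✓ 00011✓ 00111✓ 01001✓ 01010✓ 01011✓ 01100✓ 10010✓ 10101✓ 10110✓ 11001✓ 11010✓ 11100✓ 11101✓
Round 1: -0010✓ -1001 -1010✓ -1100 0-010✓ 0-011✓ 00-11 0001-✓ 010-1 0101-✓ 1-010✓ 1-101 10-10 11-01 1110-
Round 2: --010 0-01-
PIs = {--010, -1001, -1100, 0-01-, 00-11, 010-1, 1-101, 10-10, 11-01, 1110-}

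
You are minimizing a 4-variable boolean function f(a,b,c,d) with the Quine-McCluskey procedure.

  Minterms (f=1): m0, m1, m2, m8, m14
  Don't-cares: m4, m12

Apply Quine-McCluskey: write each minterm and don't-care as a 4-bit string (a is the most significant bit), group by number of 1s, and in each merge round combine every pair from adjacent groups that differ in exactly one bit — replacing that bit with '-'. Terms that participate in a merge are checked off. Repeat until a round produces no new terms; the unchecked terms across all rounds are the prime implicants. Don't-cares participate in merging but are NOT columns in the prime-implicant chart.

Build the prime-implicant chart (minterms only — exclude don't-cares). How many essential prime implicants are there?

4

Round 0: 0000✓ 0001✓ 0010✓ 0100✓ 1000✓ 1100✓ 1110✓
Round 1: -000✓ -100✓ 0-00✓ 00-0 000- 1-00✓ 11-0
Round 2: --00
PIs = {--00, 00-0, 000-, 11-0}
Coverage chart:
  m0: --00,00-0,000-
  m1: 000- ←essential
  m2: 00-0 ←essential
  m8: --00 ←essential
  m14: 11-0 ←essential
Essential: --00, 00-0, 000-, 11-0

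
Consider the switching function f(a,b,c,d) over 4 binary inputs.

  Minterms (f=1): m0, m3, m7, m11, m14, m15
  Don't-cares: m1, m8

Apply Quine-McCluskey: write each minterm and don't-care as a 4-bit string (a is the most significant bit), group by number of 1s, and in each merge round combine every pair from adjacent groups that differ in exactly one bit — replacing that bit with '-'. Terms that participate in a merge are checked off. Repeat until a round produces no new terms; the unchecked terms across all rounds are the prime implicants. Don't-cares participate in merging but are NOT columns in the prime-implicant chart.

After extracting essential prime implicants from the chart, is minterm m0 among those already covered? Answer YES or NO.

Round 0: 0000✓ 0001✓ 0011✓ 0111✓ 1000✓ 1011✓ 1110✓ 1111✓
Round 1: -000 -011✓ -111✓ 0-11✓ 00-1 000- 1-11✓ 111-
Round 2: --11
PIs = {--11, -000, 00-1, 000-, 111-}
Coverage chart:
  m0: -000,000-
  m3: --11,00-1
  m7: --11 ←essential
  m11: --11 ←essential
  m14: 111- ←essential
  m15: --11,111-
Essential: --11, 111-

NO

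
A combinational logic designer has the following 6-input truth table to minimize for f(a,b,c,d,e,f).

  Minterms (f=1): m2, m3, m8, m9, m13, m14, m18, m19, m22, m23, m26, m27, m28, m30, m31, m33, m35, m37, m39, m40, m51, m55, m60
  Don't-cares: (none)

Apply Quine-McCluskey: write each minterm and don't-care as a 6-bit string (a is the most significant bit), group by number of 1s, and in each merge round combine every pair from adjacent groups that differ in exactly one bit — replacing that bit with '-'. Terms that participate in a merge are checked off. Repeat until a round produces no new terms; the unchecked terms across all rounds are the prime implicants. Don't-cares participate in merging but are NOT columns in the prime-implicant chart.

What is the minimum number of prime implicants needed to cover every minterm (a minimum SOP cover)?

8

Round 0: 000010✓ 000011✓ 001000✓ 001001✓ 001101✓ 001110✓ 010010✓ 010011✓ 010110✓ 010111✓ 011010✓ 011011✓ 011100✓ 011110✓ 011111✓ 100001✓ 100011✓ 100101✓ 100111✓ 101000✓ 110011✓ 110111✓ 111100✓
Round 1: -00011✓ -01000 -10011✓ -10111✓ -11100 0-0010✓ 0-0011✓ 0-1110 00001-✓ 001-01 00100- 01-010✓ 01-011✓ 01-110✓ 01-111✓ 010-10✓ 010-11✓ 01001-✓ 01011-✓ 011-10✓ 011-11✓ 01101-✓ 0111-0 01111-✓ 1-0011✓ 1-0111✓ 100-01✓ 100-11✓ 1000-1✓ 1001-1✓ 110-11✓
Round 2: --0011 -10-11 0-001- 01--10✓ 01--11✓ 01-01-✓ 01-11-✓ 010-1-✓ 011-1-✓ 1-0-11 100--1
Round 3: 01--1-
PIs = {--0011, -01000, -10-11, -11100, 0-001-, 0-1110, 001-01, 00100-, 01--1-, 0111-0, 1-0-11, 100--1}
Coverage chart:
  m2: 0-001- ←essential
  m3: --0011,0-001-
  m8: -01000,00100-
  m9: 001-01,00100-
  m13: 001-01 ←essential
  m14: 0-1110 ←essential
  m18: 0-001-,01--1-
  m19: --0011,-10-11,0-001-,01--1-
  m22: 01--1- ←essential
  m23: -10-11,01--1-
  m26: 01--1- ←essential
  m27: 01--1- ←essential
  m28: -11100,0111-0
  m30: 0-1110,01--1-,0111-0
  m31: 01--1- ←essential
  m33: 100--1 ←essential
  m35: --0011,1-0-11,100--1
  m37: 100--1 ←essential
  m39: 1-0-11,100--1
  m40: -01000 ←essential
  m51: --0011,-10-11,1-0-11
  m55: -10-11,1-0-11
  m60: -11100 ←essential
Essential: -01000, -11100, 0-001-, 0-1110, 001-01, 01--1-, 100--1
Petrick residual → -10-11
Min cover (8 terms): b'cd'e'f' + bc'ef + bcde'f' + a'c'd'e + a'cdef' + a'b'ce'f + a'be + ab'c'f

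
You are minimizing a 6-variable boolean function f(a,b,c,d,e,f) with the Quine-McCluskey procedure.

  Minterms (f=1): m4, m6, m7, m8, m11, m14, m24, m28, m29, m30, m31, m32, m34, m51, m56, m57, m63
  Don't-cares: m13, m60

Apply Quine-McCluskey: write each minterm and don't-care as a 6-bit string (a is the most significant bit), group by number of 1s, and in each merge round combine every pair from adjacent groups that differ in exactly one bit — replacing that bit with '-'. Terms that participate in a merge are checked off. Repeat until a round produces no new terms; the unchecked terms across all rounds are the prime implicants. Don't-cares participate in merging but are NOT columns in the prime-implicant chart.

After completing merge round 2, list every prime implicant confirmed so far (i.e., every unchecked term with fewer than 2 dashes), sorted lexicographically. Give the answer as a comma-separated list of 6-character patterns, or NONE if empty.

size-2^0 implicants → 000100(✓)  000110(✓)  000111(✓)  001000(✓)  001011  001101(✓)  001110(✓)  011000(✓)  011100(✓)  011101(✓)  011110(✓)  011111(✓)  100000(✓)  100010(✓)  110011  111000(✓)  111001(✓)  111100(✓)  111111(✓)
size-2^1 implicants → -11000(✓)  -11100(✓)  -11111  0-1000  0-1101  0-1110  00-110  0001-0  00011-  011-00(✓)  0111-0(✓)  0111-1(✓)  01110-(✓)  01111-(✓)  1000-0  111-00(✓)  11100-
size-2^2 implicants → -11-00  0111--
Unchecked terms (primes): -11-00, -11111, 0-1000, 0-1101, 0-1110, 00-110, 0001-0, 00011-, 001011, 0111--, 1000-0, 110011, 11100-

-11111, 0-1000, 0-1101, 0-1110, 00-110, 0001-0, 00011-, 001011, 1000-0, 110011, 11100-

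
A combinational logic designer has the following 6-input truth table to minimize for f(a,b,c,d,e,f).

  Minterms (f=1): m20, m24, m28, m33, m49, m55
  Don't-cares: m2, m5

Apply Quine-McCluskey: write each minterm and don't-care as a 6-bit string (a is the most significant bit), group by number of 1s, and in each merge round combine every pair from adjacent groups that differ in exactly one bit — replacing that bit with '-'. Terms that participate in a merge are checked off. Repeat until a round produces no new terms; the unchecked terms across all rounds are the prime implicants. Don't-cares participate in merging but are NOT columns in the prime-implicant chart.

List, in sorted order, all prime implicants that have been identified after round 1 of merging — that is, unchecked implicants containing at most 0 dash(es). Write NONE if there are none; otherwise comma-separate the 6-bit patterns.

000010, 000101, 110111

Round 0: 000010 000101 010100✓ 011000✓ 011100✓ 100001✓ 110001✓ 110111
Round 1: 01-100 011-00 1-0001
PIs = {000010, 000101, 01-100, 011-00, 1-0001, 110111}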